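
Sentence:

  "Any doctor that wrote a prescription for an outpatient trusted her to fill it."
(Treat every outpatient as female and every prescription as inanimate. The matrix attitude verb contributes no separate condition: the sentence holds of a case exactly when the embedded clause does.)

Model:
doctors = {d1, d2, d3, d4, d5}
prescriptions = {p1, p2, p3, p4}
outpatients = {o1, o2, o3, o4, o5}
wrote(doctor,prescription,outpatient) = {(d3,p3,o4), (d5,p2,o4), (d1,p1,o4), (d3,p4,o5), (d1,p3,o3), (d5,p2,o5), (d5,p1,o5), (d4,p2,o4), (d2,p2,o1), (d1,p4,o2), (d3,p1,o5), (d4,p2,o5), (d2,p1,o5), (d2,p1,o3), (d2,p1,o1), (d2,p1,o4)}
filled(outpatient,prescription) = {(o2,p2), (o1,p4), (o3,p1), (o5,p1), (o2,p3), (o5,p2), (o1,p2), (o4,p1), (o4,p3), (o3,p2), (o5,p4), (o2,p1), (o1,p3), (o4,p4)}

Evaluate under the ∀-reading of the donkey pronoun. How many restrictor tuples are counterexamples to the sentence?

5

"her" takes "an outpatient" as antecedent and "it" takes "a prescription"; both are donkey pronouns co-varying with the restrictor.
Strong reading: for every (d,p,o) with wrote(d,p,o), filled(o,p).
Restrictor triples: (d1,p1,o4)→filled(o4,p1) ✓  (d1,p3,o3)→filled(o3,p3) ✗  (d1,p4,o2)→filled(o2,p4) ✗  (d2,p1,o1)→filled(o1,p1) ✗  (d2,p1,o3)→filled(o3,p1) ✓  (d2,p1,o4)→filled(o4,p1) ✓  (d2,p1,o5)→filled(o5,p1) ✓  (d2,p2,o1)→filled(o1,p2) ✓  (d3,p1,o5)→filled(o5,p1) ✓  (d3,p3,o4)→filled(o4,p3) ✓  (d3,p4,o5)→filled(o5,p4) ✓  (d4,p2,o4)→filled(o4,p2) ✗  (d4,p2,o5)→filled(o5,p2) ✓  (d5,p1,o5)→filled(o5,p1) ✓  (d5,p2,o4)→filled(o4,p2) ✗  (d5,p2,o5)→filled(o5,p2) ✓
Counterexamples (restrictor triples failing the scope): 5.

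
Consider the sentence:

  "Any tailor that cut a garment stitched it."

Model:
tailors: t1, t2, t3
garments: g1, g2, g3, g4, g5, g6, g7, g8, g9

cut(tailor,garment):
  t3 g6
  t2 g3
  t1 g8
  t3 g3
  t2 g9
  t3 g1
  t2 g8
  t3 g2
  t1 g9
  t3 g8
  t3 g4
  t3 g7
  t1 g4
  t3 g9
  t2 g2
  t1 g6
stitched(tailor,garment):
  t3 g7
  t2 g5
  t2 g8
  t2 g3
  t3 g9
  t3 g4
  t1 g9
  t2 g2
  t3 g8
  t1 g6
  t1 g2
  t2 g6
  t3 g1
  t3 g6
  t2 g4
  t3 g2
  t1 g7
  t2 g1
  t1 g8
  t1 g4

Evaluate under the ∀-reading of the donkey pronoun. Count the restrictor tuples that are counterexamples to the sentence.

"it" takes "a garment" as antecedent — a donkey pronoun bound across the clause boundary.
Strong reading: for every (t,g) with cut(t,g), stitched(t,g).
Restrictor pairs: (t1,g4) ✓  (t1,g6) ✓  (t1,g8) ✓  (t1,g9) ✓  (t2,g2) ✓  (t2,g3) ✓  (t2,g8) ✓  (t2,g9) ✗  (t3,g1) ✓  (t3,g2) ✓  (t3,g3) ✗  (t3,g4) ✓  (t3,g6) ✓  (t3,g7) ✓  (t3,g8) ✓  (t3,g9) ✓
Counterexamples (restrictor pairs failing the scope): 2.

2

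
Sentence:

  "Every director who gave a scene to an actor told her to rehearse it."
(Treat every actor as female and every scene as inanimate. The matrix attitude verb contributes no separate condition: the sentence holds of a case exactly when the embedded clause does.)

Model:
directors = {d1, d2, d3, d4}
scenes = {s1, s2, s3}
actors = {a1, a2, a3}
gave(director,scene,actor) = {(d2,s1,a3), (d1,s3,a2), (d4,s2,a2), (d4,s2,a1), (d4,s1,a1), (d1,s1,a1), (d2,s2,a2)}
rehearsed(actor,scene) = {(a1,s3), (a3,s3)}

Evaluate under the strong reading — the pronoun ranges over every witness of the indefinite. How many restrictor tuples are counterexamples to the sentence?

7

"her" takes "an actor" as antecedent and "it" takes "a scene"; both are donkey pronouns co-varying with the restrictor.
Strong reading: for every (d,s,a) with gave(d,s,a), rehearsed(a,s).
Restrictor triples: (d1,s1,a1)→rehearsed(a1,s1) ✗  (d1,s3,a2)→rehearsed(a2,s3) ✗  (d2,s1,a3)→rehearsed(a3,s1) ✗  (d2,s2,a2)→rehearsed(a2,s2) ✗  (d4,s1,a1)→rehearsed(a1,s1) ✗  (d4,s2,a1)→rehearsed(a1,s2) ✗  (d4,s2,a2)→rehearsed(a2,s2) ✗
Counterexamples (restrictor triples failing the scope): 7.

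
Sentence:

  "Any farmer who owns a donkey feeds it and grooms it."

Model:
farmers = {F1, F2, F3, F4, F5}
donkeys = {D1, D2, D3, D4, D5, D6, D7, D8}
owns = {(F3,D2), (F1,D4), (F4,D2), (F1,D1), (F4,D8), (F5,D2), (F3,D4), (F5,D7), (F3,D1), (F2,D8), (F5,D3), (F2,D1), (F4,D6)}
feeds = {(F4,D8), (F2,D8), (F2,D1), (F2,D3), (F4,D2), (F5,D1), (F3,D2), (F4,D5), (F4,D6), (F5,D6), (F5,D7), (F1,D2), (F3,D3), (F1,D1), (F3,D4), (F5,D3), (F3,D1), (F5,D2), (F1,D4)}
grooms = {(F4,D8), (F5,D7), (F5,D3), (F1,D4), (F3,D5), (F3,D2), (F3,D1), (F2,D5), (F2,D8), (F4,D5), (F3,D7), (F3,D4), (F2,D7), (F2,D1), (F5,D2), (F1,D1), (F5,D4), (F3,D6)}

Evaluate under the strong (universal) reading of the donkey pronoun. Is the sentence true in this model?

False

"it" takes "a donkey" as antecedent — a donkey pronoun bound across the clause boundary.
Strong reading: for every (f,d) with owns(f,d), feeds(f,d) ∧ grooms(f,d).
Restrictor pairs: (F1,D1) ✓  (F1,D4) ✓  (F2,D1) ✓  (F2,D8) ✓  (F3,D1) ✓  (F3,D2) ✓  (F3,D4) ✓  (F4,D2) ✗  (F4,D6) ✗  (F4,D8) ✓  (F5,D2) ✓  (F5,D3) ✓  (F5,D7) ✓
Counterexample: (F4,D2) is in owns but fails the scope.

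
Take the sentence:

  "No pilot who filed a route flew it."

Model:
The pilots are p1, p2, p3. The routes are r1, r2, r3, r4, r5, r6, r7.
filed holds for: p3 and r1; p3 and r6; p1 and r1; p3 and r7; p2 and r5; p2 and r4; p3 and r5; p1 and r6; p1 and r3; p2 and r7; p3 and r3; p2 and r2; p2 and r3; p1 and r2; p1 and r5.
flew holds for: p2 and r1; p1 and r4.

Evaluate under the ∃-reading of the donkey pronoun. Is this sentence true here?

"it" takes "a route" as antecedent — a donkey pronoun bound across the clause boundary.
Truth condition: for no (p,r) with filed(p,r) does flew(p,r) hold.
Restrictor pairs — does the scope hold? (p1,r1):fails  (p1,r2):fails  (p1,r3):fails  (p1,r5):fails  (p1,r6):fails  (p2,r2):fails  (p2,r3):fails  (p2,r4):fails  (p2,r5):fails  (p2,r7):fails  (p3,r1):fails  (p3,r3):fails  (p3,r5):fails  (p3,r6):fails  (p3,r7):fails
Scope holds for no restrictor pair, so the sentence is true.

True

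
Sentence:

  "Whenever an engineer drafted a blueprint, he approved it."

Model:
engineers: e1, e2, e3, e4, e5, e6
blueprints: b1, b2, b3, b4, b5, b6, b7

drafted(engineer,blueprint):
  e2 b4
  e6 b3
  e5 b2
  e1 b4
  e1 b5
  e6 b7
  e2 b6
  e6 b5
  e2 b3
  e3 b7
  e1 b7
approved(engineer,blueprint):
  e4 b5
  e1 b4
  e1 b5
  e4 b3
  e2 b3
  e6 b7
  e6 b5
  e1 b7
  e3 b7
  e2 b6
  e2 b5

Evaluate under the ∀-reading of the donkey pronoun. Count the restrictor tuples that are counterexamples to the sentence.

"it" takes "a blueprint" as antecedent — a donkey pronoun bound across the clause boundary.
Strong reading: for every (e,b) with drafted(e,b), approved(e,b).
Restrictor pairs: (e1,b4) ✓  (e1,b5) ✓  (e1,b7) ✓  (e2,b3) ✓  (e2,b4) ✗  (e2,b6) ✓  (e3,b7) ✓  (e5,b2) ✗  (e6,b3) ✗  (e6,b5) ✓  (e6,b7) ✓
Counterexamples (restrictor pairs failing the scope): 3.

3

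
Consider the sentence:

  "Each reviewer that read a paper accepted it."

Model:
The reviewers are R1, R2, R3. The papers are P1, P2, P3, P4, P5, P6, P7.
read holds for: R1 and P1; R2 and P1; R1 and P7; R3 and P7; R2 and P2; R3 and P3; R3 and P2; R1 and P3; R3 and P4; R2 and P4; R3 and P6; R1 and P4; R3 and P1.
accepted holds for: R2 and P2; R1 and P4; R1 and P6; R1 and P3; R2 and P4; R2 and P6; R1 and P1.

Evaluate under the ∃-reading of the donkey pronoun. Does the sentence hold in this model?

"it" takes "a paper" as antecedent — a donkey pronoun bound across the clause boundary.
Weak reading: every reviewer r with some read-paper has at least one read-paper p such that accepted(r,p).
Per reviewer: R1:✓  R2:✓  R3:✗
R3 has no witness among its read-papers.

False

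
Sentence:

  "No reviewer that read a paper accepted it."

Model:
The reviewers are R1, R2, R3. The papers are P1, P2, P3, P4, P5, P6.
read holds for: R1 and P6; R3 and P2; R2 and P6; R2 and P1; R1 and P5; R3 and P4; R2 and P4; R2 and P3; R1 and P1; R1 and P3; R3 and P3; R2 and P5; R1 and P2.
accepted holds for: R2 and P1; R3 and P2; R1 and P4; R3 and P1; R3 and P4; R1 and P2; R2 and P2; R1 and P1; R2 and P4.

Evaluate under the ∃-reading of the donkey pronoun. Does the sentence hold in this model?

"it" takes "a paper" as antecedent — a donkey pronoun bound across the clause boundary.
Truth condition: for no (r,p) with read(r,p) does accepted(r,p) hold.
Restrictor pairs — does the scope hold? (R1,P1):holds  (R1,P2):holds  (R1,P3):fails  (R1,P5):fails  (R1,P6):fails  (R2,P1):holds  (R2,P3):fails  (R2,P4):holds  (R2,P5):fails  (R2,P6):fails  (R3,P2):holds  (R3,P3):fails  (R3,P4):holds
Scope holds for 6 pair(s), so the sentence is false.

False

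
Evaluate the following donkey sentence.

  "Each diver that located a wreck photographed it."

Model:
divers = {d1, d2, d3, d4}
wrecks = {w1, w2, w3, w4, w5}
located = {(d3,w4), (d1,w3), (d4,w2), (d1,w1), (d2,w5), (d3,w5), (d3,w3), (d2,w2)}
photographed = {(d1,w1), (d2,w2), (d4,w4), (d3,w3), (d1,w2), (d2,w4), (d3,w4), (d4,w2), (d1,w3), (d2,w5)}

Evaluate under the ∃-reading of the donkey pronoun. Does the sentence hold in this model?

True

"it" takes "a wreck" as antecedent — a donkey pronoun bound across the clause boundary.
Weak reading: every diver d with some located-wreck has at least one located-wreck w such that photographed(d,w).
Per diver: d1:✓  d2:✓  d3:✓  d4:✓
Every diver in the restrictor has a witness.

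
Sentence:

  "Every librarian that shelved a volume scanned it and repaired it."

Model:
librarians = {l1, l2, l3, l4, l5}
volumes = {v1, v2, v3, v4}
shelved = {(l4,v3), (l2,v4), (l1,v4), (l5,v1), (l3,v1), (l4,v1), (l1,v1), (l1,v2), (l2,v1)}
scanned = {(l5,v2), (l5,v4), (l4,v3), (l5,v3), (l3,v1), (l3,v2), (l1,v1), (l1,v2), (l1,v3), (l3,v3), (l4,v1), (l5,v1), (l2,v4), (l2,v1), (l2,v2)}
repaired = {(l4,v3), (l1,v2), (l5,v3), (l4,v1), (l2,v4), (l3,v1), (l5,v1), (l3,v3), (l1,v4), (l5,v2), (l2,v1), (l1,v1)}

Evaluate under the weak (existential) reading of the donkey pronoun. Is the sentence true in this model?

True

"it" takes "a volume" as antecedent — a donkey pronoun bound across the clause boundary.
Weak reading: every librarian l with some shelved-volume has at least one shelved-volume v such that scanned(l,v) ∧ repaired(l,v).
Per librarian: l1:✓  l2:✓  l3:✓  l4:✓  l5:✓
Every librarian in the restrictor has a witness.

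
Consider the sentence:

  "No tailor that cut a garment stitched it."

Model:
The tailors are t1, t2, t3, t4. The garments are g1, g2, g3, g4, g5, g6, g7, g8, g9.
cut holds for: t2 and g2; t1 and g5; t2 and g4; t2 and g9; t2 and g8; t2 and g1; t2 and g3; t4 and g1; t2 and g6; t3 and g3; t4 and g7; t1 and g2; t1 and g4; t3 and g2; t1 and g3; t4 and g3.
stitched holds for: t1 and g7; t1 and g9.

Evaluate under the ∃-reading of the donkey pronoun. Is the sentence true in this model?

True

"it" takes "a garment" as antecedent — a donkey pronoun bound across the clause boundary.
Truth condition: for no (t,g) with cut(t,g) does stitched(t,g) hold.
Restrictor pairs — does the scope hold? (t1,g2):fails  (t1,g3):fails  (t1,g4):fails  (t1,g5):fails  (t2,g1):fails  (t2,g2):fails  (t2,g3):fails  (t2,g4):fails  (t2,g6):fails  (t2,g8):fails  (t2,g9):fails  (t3,g2):fails  (t3,g3):fails  (t4,g1):fails  (t4,g3):fails  (t4,g7):fails
Scope holds for no restrictor pair, so the sentence is true.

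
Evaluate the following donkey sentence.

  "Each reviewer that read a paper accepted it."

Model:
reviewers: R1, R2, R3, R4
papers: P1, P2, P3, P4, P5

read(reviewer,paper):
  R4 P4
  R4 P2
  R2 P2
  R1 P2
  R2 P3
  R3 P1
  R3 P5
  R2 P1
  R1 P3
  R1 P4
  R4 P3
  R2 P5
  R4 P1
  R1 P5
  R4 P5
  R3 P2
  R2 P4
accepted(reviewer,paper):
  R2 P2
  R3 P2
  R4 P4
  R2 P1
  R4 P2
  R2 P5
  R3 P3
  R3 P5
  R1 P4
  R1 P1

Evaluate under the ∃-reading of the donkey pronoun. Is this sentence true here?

True

"it" takes "a paper" as antecedent — a donkey pronoun bound across the clause boundary.
Weak reading: every reviewer r with some read-paper has at least one read-paper p such that accepted(r,p).
Per reviewer: R1:✓  R2:✓  R3:✓  R4:✓
Every reviewer in the restrictor has a witness.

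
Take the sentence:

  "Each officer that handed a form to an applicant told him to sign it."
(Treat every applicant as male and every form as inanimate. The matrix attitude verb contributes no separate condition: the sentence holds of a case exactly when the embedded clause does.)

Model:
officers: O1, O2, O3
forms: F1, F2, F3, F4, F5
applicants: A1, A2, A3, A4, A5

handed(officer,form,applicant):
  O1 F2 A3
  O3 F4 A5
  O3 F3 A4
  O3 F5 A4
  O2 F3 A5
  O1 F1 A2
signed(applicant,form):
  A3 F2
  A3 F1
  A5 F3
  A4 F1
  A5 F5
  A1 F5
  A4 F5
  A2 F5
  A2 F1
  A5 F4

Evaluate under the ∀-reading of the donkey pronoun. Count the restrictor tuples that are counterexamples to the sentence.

"him" takes "an applicant" as antecedent and "it" takes "a form"; both are donkey pronouns co-varying with the restrictor.
Strong reading: for every (o,f,a) with handed(o,f,a), signed(a,f).
Restrictor triples: (O1,F1,A2)→signed(A2,F1) ✓  (O1,F2,A3)→signed(A3,F2) ✓  (O2,F3,A5)→signed(A5,F3) ✓  (O3,F3,A4)→signed(A4,F3) ✗  (O3,F4,A5)→signed(A5,F4) ✓  (O3,F5,A4)→signed(A4,F5) ✓
Counterexamples (restrictor triples failing the scope): 1.

1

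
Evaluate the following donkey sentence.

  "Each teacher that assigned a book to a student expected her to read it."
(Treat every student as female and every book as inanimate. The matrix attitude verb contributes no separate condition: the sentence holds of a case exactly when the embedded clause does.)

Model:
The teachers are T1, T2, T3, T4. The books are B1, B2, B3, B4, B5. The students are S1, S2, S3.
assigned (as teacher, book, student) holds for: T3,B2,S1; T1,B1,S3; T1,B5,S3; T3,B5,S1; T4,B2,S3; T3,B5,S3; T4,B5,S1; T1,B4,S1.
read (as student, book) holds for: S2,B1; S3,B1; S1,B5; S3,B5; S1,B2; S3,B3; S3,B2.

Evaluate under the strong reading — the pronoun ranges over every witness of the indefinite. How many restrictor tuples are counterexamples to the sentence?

1

"her" takes "a student" as antecedent and "it" takes "a book"; both are donkey pronouns co-varying with the restrictor.
Strong reading: for every (t,b,s) with assigned(t,b,s), read(s,b).
Restrictor triples: (T1,B1,S3)→read(S3,B1) ✓  (T1,B4,S1)→read(S1,B4) ✗  (T1,B5,S3)→read(S3,B5) ✓  (T3,B2,S1)→read(S1,B2) ✓  (T3,B5,S1)→read(S1,B5) ✓  (T3,B5,S3)→read(S3,B5) ✓  (T4,B2,S3)→read(S3,B2) ✓  (T4,B5,S1)→read(S1,B5) ✓
Counterexamples (restrictor triples failing the scope): 1.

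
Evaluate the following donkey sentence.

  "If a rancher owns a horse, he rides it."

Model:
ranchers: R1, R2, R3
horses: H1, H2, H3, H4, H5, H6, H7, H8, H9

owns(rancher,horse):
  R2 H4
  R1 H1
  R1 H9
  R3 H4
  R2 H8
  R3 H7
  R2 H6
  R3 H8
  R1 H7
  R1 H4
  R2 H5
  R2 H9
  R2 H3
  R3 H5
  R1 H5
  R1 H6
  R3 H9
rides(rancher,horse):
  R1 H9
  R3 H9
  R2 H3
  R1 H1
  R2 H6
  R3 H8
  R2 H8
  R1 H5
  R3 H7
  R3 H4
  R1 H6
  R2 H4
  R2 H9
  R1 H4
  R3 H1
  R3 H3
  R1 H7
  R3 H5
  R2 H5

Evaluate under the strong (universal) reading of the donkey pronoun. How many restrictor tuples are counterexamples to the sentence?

0

"it" takes "a horse" as antecedent — a donkey pronoun bound across the clause boundary.
Strong reading: for every (r,h) with owns(r,h), rides(r,h).
Restrictor pairs: (R1,H1) ✓  (R1,H4) ✓  (R1,H5) ✓  (R1,H6) ✓  (R1,H7) ✓  (R1,H9) ✓  (R2,H3) ✓  (R2,H4) ✓  (R2,H5) ✓  (R2,H6) ✓  (R2,H8) ✓  (R2,H9) ✓  (R3,H4) ✓  (R3,H5) ✓  (R3,H7) ✓  (R3,H8) ✓  (R3,H9) ✓
Counterexamples (restrictor pairs failing the scope): 0.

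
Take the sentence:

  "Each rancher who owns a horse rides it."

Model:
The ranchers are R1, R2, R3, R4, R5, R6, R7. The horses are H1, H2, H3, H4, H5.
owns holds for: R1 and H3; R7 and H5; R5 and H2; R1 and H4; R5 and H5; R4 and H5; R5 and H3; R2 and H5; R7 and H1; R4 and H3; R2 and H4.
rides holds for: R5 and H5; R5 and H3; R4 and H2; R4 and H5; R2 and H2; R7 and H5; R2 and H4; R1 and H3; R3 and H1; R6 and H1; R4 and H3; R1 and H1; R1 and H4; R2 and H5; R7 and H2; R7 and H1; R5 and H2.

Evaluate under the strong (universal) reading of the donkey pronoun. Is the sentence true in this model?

True

"it" takes "a horse" as antecedent — a donkey pronoun bound across the clause boundary.
Strong reading: for every (r,h) with owns(r,h), rides(r,h).
Restrictor pairs: (R1,H3) ✓  (R1,H4) ✓  (R2,H4) ✓  (R2,H5) ✓  (R4,H3) ✓  (R4,H5) ✓  (R5,H2) ✓  (R5,H3) ✓  (R5,H5) ✓  (R7,H1) ✓  (R7,H5) ✓
Every restrictor pair satisfies the scope.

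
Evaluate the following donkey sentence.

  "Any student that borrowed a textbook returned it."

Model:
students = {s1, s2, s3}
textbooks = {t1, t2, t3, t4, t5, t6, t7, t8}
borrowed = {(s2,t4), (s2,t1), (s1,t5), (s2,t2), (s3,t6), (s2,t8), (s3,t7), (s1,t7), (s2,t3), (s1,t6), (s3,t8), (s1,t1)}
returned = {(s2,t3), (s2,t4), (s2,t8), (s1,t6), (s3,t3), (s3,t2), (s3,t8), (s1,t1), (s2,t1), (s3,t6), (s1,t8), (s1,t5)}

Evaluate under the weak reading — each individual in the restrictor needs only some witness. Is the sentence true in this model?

True

"it" takes "a textbook" as antecedent — a donkey pronoun bound across the clause boundary.
Weak reading: every student s with some borrowed-textbook has at least one borrowed-textbook t such that returned(s,t).
Per student: s1:✓  s2:✓  s3:✓
Every student in the restrictor has a witness.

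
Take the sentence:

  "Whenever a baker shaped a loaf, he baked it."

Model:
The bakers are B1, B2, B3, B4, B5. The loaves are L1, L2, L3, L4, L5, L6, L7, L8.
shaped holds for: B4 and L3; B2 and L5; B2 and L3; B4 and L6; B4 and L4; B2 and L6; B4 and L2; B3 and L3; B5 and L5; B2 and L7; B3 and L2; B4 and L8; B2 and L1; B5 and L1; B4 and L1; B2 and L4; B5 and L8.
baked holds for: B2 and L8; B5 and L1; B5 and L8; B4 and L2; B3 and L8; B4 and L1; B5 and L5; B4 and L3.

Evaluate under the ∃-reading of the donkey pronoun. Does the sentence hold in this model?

False

"it" takes "a loaf" as antecedent — a donkey pronoun bound across the clause boundary.
Weak reading: every baker b with some shaped-loaf has at least one shaped-loaf l such that baked(b,l).
Per baker: B2:✗  B3:✗  B4:✓  B5:✓
B2 has no witness among its shaped-loaves.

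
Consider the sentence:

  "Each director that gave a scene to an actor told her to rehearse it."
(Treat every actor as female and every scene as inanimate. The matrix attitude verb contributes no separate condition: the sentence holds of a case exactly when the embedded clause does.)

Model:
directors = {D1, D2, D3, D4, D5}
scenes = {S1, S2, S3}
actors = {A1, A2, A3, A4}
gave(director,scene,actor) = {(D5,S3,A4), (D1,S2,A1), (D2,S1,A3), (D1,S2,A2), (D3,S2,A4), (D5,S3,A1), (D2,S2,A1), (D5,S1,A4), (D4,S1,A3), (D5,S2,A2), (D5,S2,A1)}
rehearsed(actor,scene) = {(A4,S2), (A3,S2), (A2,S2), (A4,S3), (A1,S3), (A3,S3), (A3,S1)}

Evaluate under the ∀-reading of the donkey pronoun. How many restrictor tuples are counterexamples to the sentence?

4

"her" takes "an actor" as antecedent and "it" takes "a scene"; both are donkey pronouns co-varying with the restrictor.
Strong reading: for every (d,s,a) with gave(d,s,a), rehearsed(a,s).
Restrictor triples: (D1,S2,A1)→rehearsed(A1,S2) ✗  (D1,S2,A2)→rehearsed(A2,S2) ✓  (D2,S1,A3)→rehearsed(A3,S1) ✓  (D2,S2,A1)→rehearsed(A1,S2) ✗  (D3,S2,A4)→rehearsed(A4,S2) ✓  (D4,S1,A3)→rehearsed(A3,S1) ✓  (D5,S1,A4)→rehearsed(A4,S1) ✗  (D5,S2,A1)→rehearsed(A1,S2) ✗  (D5,S2,A2)→rehearsed(A2,S2) ✓  (D5,S3,A1)→rehearsed(A1,S3) ✓  (D5,S3,A4)→rehearsed(A4,S3) ✓
Counterexamples (restrictor triples failing the scope): 4.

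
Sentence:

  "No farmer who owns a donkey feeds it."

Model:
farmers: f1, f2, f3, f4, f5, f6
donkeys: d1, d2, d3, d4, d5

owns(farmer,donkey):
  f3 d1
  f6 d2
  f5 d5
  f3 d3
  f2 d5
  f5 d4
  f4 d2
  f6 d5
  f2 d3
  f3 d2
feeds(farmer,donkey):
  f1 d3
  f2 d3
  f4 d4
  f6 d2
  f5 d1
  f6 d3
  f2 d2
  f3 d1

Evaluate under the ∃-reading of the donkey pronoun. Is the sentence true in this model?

"it" takes "a donkey" as antecedent — a donkey pronoun bound across the clause boundary.
Truth condition: for no (f,d) with owns(f,d) does feeds(f,d) hold.
Restrictor pairs — does the scope hold? (f2,d3):holds  (f2,d5):fails  (f3,d1):holds  (f3,d2):fails  (f3,d3):fails  (f4,d2):fails  (f5,d4):fails  (f5,d5):fails  (f6,d2):holds  (f6,d5):fails
Scope holds for 3 pair(s), so the sentence is false.

False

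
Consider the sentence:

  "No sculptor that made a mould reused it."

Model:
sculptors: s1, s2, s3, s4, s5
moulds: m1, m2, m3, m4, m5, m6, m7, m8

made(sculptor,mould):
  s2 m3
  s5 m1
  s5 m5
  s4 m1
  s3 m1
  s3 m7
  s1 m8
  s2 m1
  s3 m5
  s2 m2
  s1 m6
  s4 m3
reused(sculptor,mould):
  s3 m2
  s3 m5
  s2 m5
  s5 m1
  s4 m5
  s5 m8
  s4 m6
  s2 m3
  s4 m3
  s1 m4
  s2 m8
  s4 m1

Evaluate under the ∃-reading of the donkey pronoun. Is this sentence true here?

"it" takes "a mould" as antecedent — a donkey pronoun bound across the clause boundary.
Truth condition: for no (s,m) with made(s,m) does reused(s,m) hold.
Restrictor pairs — does the scope hold? (s1,m6):fails  (s1,m8):fails  (s2,m1):fails  (s2,m2):fails  (s2,m3):holds  (s3,m1):fails  (s3,m5):holds  (s3,m7):fails  (s4,m1):holds  (s4,m3):holds  (s5,m1):holds  (s5,m5):fails
Scope holds for 5 pair(s), so the sentence is false.

False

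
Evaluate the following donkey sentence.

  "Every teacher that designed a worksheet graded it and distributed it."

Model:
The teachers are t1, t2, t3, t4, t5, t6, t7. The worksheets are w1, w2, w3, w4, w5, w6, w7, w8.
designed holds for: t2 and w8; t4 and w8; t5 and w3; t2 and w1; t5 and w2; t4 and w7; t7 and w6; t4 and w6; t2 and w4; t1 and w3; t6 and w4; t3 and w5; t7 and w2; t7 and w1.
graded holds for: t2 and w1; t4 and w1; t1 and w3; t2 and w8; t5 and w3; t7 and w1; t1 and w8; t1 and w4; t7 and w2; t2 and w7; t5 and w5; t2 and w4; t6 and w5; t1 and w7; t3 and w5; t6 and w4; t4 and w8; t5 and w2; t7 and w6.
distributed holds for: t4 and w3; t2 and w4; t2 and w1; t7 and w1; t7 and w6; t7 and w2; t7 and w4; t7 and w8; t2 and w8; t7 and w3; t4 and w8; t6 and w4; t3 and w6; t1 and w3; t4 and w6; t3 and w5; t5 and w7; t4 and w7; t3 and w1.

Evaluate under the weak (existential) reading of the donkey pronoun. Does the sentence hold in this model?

"it" takes "a worksheet" as antecedent — a donkey pronoun bound across the clause boundary.
Weak reading: every teacher t with some designed-worksheet has at least one designed-worksheet w such that graded(t,w) ∧ distributed(t,w).
Per teacher: t1:✓  t2:✓  t3:✓  t4:✓  t5:✗  t6:✓  t7:✓
t5 has no witness among its designed-worksheets.

False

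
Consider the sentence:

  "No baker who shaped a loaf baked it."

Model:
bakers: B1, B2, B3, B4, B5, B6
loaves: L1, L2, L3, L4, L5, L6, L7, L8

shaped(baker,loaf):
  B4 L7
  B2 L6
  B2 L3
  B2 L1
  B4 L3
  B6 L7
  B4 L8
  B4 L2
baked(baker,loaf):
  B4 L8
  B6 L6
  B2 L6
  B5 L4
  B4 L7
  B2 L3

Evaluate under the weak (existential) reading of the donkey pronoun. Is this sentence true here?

"it" takes "a loaf" as antecedent — a donkey pronoun bound across the clause boundary.
Truth condition: for no (b,l) with shaped(b,l) does baked(b,l) hold.
Restrictor pairs — does the scope hold? (B2,L1):fails  (B2,L3):holds  (B2,L6):holds  (B4,L2):fails  (B4,L3):fails  (B4,L7):holds  (B4,L8):holds  (B6,L7):fails
Scope holds for 4 pair(s), so the sentence is false.

False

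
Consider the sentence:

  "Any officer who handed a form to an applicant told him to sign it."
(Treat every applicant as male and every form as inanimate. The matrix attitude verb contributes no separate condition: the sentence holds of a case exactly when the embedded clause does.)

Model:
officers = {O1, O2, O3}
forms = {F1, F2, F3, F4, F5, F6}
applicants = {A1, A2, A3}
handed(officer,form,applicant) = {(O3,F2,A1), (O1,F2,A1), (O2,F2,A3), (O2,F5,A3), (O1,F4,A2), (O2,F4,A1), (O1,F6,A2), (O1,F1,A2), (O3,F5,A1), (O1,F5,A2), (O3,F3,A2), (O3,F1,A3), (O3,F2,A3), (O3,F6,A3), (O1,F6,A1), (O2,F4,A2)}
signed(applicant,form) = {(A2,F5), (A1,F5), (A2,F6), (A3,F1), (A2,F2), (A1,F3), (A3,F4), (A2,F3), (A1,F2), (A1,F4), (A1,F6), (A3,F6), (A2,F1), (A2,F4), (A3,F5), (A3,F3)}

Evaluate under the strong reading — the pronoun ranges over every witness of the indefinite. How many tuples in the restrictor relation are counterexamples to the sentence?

"him" takes "an applicant" as antecedent and "it" takes "a form"; both are donkey pronouns co-varying with the restrictor.
Strong reading: for every (o,f,a) with handed(o,f,a), signed(a,f).
Restrictor triples: (O1,F1,A2)→signed(A2,F1) ✓  (O1,F2,A1)→signed(A1,F2) ✓  (O1,F4,A2)→signed(A2,F4) ✓  (O1,F5,A2)→signed(A2,F5) ✓  (O1,F6,A1)→signed(A1,F6) ✓  (O1,F6,A2)→signed(A2,F6) ✓  (O2,F2,A3)→signed(A3,F2) ✗  (O2,F4,A1)→signed(A1,F4) ✓  (O2,F4,A2)→signed(A2,F4) ✓  (O2,F5,A3)→signed(A3,F5) ✓  (O3,F1,A3)→signed(A3,F1) ✓  (O3,F2,A1)→signed(A1,F2) ✓  (O3,F2,A3)→signed(A3,F2) ✗  (O3,F3,A2)→signed(A2,F3) ✓  (O3,F5,A1)→signed(A1,F5) ✓  (O3,F6,A3)→signed(A3,F6) ✓
Counterexamples (restrictor triples failing the scope): 2.

2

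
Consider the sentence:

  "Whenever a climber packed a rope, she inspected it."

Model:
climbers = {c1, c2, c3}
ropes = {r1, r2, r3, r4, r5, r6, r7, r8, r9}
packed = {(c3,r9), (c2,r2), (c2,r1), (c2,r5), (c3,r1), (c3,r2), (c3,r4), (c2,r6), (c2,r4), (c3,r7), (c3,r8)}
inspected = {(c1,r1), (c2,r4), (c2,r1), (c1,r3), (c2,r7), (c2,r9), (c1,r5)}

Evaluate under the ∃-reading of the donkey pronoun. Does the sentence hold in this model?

False

"it" takes "a rope" as antecedent — a donkey pronoun bound across the clause boundary.
Weak reading: every climber c with some packed-rope has at least one packed-rope r such that inspected(c,r).
Per climber: c2:✓  c3:✗
c3 has no witness among its packed-ropes.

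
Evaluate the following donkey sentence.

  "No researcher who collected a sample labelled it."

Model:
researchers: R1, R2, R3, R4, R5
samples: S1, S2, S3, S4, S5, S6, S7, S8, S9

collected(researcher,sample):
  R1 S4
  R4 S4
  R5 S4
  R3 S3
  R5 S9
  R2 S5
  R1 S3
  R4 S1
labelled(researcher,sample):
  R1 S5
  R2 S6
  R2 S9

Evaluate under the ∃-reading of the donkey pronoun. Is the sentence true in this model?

True

"it" takes "a sample" as antecedent — a donkey pronoun bound across the clause boundary.
Truth condition: for no (r,s) with collected(r,s) does labelled(r,s) hold.
Restrictor pairs — does the scope hold? (R1,S3):fails  (R1,S4):fails  (R2,S5):fails  (R3,S3):fails  (R4,S1):fails  (R4,S4):fails  (R5,S4):fails  (R5,S9):fails
Scope holds for no restrictor pair, so the sentence is true.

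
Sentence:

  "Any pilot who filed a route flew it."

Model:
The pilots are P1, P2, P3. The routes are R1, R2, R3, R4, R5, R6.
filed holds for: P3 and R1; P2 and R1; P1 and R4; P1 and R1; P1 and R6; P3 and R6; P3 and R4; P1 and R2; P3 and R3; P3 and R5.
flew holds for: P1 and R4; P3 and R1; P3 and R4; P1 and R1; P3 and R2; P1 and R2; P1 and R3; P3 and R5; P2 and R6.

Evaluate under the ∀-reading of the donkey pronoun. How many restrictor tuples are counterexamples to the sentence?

4

"it" takes "a route" as antecedent — a donkey pronoun bound across the clause boundary.
Strong reading: for every (p,r) with filed(p,r), flew(p,r).
Restrictor pairs: (P1,R1) ✓  (P1,R2) ✓  (P1,R4) ✓  (P1,R6) ✗  (P2,R1) ✗  (P3,R1) ✓  (P3,R3) ✗  (P3,R4) ✓  (P3,R5) ✓  (P3,R6) ✗
Counterexamples (restrictor pairs failing the scope): 4.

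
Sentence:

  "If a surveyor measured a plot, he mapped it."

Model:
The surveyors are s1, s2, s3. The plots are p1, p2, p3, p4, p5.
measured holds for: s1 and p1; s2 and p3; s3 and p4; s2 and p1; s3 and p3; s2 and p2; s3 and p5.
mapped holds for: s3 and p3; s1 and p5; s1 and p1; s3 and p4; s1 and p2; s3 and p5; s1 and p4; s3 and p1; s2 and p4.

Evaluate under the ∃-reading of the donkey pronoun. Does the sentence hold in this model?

"it" takes "a plot" as antecedent — a donkey pronoun bound across the clause boundary.
Weak reading: every surveyor s with some measured-plot has at least one measured-plot p such that mapped(s,p).
Per surveyor: s1:✓  s2:✗  s3:✓
s2 has no witness among its measured-plots.

False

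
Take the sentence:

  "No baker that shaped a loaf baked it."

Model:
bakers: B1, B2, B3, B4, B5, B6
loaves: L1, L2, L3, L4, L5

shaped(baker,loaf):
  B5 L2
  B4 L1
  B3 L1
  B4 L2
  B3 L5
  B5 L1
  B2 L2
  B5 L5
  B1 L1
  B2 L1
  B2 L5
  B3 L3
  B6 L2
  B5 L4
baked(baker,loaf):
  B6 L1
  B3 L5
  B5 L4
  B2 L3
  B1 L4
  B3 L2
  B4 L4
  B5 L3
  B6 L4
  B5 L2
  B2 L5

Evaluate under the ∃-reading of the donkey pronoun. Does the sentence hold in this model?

"it" takes "a loaf" as antecedent — a donkey pronoun bound across the clause boundary.
Truth condition: for no (b,l) with shaped(b,l) does baked(b,l) hold.
Restrictor pairs — does the scope hold? (B1,L1):fails  (B2,L1):fails  (B2,L2):fails  (B2,L5):holds  (B3,L1):fails  (B3,L3):fails  (B3,L5):holds  (B4,L1):fails  (B4,L2):fails  (B5,L1):fails  (B5,L2):holds  (B5,L4):holds  (B5,L5):fails  (B6,L2):fails
Scope holds for 4 pair(s), so the sentence is false.

False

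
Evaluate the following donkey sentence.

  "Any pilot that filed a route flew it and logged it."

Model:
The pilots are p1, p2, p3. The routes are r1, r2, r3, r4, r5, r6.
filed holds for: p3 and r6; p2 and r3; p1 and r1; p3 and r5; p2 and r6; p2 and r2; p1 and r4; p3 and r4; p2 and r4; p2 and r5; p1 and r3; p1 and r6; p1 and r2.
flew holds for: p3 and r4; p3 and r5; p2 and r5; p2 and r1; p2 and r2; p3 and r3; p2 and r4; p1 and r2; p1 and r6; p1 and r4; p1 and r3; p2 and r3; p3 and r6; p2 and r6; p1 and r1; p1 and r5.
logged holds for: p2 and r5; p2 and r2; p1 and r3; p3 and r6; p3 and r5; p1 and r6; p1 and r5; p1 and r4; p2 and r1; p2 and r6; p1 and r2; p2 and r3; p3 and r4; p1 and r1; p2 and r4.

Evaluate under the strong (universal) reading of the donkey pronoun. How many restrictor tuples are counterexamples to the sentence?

"it" takes "a route" as antecedent — a donkey pronoun bound across the clause boundary.
Strong reading: for every (p,r) with filed(p,r), flew(p,r) ∧ logged(p,r).
Restrictor pairs: (p1,r1) ✓  (p1,r2) ✓  (p1,r3) ✓  (p1,r4) ✓  (p1,r6) ✓  (p2,r2) ✓  (p2,r3) ✓  (p2,r4) ✓  (p2,r5) ✓  (p2,r6) ✓  (p3,r4) ✓  (p3,r5) ✓  (p3,r6) ✓
Counterexamples (restrictor pairs failing the scope): 0.

0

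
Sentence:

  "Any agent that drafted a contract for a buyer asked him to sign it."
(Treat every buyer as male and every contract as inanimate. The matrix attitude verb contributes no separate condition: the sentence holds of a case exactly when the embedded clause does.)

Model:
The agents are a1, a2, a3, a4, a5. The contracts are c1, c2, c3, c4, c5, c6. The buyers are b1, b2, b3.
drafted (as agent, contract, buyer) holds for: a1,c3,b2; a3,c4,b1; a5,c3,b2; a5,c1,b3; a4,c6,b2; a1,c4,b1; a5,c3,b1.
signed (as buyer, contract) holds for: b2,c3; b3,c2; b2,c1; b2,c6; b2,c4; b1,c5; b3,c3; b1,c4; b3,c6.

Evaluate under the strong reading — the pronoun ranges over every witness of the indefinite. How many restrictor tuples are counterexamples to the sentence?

"him" takes "a buyer" as antecedent and "it" takes "a contract"; both are donkey pronouns co-varying with the restrictor.
Strong reading: for every (a,c,b) with drafted(a,c,b), signed(b,c).
Restrictor triples: (a1,c3,b2)→signed(b2,c3) ✓  (a1,c4,b1)→signed(b1,c4) ✓  (a3,c4,b1)→signed(b1,c4) ✓  (a4,c6,b2)→signed(b2,c6) ✓  (a5,c1,b3)→signed(b3,c1) ✗  (a5,c3,b1)→signed(b1,c3) ✗  (a5,c3,b2)→signed(b2,c3) ✓
Counterexamples (restrictor triples failing the scope): 2.

2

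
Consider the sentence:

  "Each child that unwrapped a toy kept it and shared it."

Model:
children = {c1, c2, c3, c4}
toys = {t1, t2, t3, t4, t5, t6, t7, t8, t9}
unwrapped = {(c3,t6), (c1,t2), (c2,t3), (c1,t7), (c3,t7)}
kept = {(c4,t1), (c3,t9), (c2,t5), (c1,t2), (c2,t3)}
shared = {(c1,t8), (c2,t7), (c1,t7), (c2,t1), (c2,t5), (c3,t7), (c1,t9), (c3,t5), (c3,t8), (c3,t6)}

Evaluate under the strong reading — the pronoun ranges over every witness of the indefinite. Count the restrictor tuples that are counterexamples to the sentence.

5

"it" takes "a toy" as antecedent — a donkey pronoun bound across the clause boundary.
Strong reading: for every (c,t) with unwrapped(c,t), kept(c,t) ∧ shared(c,t).
Restrictor pairs: (c1,t2) ✗  (c1,t7) ✗  (c2,t3) ✗  (c3,t6) ✗  (c3,t7) ✗
Counterexamples (restrictor pairs failing the scope): 5.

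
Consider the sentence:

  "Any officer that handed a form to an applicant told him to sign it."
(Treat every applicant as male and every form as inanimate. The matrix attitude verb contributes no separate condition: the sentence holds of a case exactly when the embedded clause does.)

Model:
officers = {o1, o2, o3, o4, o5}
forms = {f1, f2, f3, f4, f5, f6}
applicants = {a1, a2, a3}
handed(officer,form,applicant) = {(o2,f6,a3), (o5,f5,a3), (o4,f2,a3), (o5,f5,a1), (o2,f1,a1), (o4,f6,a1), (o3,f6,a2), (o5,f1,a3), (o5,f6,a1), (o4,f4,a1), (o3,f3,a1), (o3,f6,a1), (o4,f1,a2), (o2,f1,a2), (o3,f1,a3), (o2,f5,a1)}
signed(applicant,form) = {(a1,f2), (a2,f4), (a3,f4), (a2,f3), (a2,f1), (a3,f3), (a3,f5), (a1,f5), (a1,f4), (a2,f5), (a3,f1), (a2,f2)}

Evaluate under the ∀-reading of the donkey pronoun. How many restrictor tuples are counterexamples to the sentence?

"him" takes "an applicant" as antecedent and "it" takes "a form"; both are donkey pronouns co-varying with the restrictor.
Strong reading: for every (o,f,a) with handed(o,f,a), signed(a,f).
Restrictor triples: (o2,f1,a1)→signed(a1,f1) ✗  (o2,f1,a2)→signed(a2,f1) ✓  (o2,f5,a1)→signed(a1,f5) ✓  (o2,f6,a3)→signed(a3,f6) ✗  (o3,f1,a3)→signed(a3,f1) ✓  (o3,f3,a1)→signed(a1,f3) ✗  (o3,f6,a1)→signed(a1,f6) ✗  (o3,f6,a2)→signed(a2,f6) ✗  (o4,f1,a2)→signed(a2,f1) ✓  (o4,f2,a3)→signed(a3,f2) ✗  (o4,f4,a1)→signed(a1,f4) ✓  (o4,f6,a1)→signed(a1,f6) ✗  (o5,f1,a3)→signed(a3,f1) ✓  (o5,f5,a1)→signed(a1,f5) ✓  (o5,f5,a3)→signed(a3,f5) ✓  (o5,f6,a1)→signed(a1,f6) ✗
Counterexamples (restrictor triples failing the scope): 8.

8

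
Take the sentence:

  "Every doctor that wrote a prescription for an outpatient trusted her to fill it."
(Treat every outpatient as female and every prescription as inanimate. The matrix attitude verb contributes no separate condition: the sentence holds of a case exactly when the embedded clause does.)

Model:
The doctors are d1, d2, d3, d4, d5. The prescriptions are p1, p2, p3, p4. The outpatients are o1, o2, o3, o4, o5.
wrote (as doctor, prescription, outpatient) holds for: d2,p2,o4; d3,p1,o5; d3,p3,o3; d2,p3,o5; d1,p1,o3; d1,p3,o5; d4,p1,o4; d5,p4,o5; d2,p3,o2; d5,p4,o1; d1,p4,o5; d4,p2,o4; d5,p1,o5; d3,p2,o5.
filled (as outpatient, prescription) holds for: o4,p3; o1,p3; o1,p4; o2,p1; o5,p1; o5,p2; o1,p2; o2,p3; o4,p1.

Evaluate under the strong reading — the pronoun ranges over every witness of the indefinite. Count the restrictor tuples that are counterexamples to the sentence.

"her" takes "an outpatient" as antecedent and "it" takes "a prescription"; both are donkey pronouns co-varying with the restrictor.
Strong reading: for every (d,p,o) with wrote(d,p,o), filled(o,p).
Restrictor triples: (d1,p1,o3)→filled(o3,p1) ✗  (d1,p3,o5)→filled(o5,p3) ✗  (d1,p4,o5)→filled(o5,p4) ✗  (d2,p2,o4)→filled(o4,p2) ✗  (d2,p3,o2)→filled(o2,p3) ✓  (d2,p3,o5)→filled(o5,p3) ✗  (d3,p1,o5)→filled(o5,p1) ✓  (d3,p2,o5)→filled(o5,p2) ✓  (d3,p3,o3)→filled(o3,p3) ✗  (d4,p1,o4)→filled(o4,p1) ✓  (d4,p2,o4)→filled(o4,p2) ✗  (d5,p1,o5)→filled(o5,p1) ✓  (d5,p4,o1)→filled(o1,p4) ✓  (d5,p4,o5)→filled(o5,p4) ✗
Counterexamples (restrictor triples failing the scope): 8.

8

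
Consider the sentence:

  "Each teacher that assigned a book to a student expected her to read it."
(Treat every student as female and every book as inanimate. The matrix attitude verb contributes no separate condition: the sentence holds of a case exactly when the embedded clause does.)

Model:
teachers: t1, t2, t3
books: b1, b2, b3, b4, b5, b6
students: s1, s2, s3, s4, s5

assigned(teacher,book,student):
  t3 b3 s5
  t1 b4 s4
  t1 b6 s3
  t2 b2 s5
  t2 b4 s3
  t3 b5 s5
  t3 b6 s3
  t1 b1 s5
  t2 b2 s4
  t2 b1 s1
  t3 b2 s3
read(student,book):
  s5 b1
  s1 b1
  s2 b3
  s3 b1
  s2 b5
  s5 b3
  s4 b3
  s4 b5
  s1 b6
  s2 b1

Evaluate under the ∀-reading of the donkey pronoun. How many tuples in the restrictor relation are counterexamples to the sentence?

8

"her" takes "a student" as antecedent and "it" takes "a book"; both are donkey pronouns co-varying with the restrictor.
Strong reading: for every (t,b,s) with assigned(t,b,s), read(s,b).
Restrictor triples: (t1,b1,s5)→read(s5,b1) ✓  (t1,b4,s4)→read(s4,b4) ✗  (t1,b6,s3)→read(s3,b6) ✗  (t2,b1,s1)→read(s1,b1) ✓  (t2,b2,s4)→read(s4,b2) ✗  (t2,b2,s5)→read(s5,b2) ✗  (t2,b4,s3)→read(s3,b4) ✗  (t3,b2,s3)→read(s3,b2) ✗  (t3,b3,s5)→read(s5,b3) ✓  (t3,b5,s5)→read(s5,b5) ✗  (t3,b6,s3)→read(s3,b6) ✗
Counterexamples (restrictor triples failing the scope): 8.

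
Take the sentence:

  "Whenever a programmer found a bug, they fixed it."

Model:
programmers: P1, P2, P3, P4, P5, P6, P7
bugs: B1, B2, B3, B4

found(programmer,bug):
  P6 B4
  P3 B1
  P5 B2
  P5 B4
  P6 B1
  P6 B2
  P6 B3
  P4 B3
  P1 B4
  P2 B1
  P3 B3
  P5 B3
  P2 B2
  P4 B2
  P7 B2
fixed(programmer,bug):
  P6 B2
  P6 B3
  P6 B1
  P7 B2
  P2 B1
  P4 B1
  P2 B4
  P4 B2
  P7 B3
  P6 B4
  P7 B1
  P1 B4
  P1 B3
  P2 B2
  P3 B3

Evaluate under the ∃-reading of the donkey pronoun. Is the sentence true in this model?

"it" takes "a bug" as antecedent — a donkey pronoun bound across the clause boundary.
Weak reading: every programmer p with some found-bug has at least one found-bug b such that fixed(p,b).
Per programmer: P1:✓  P2:✓  P3:✓  P4:✓  P5:✗  P6:✓  P7:✓
P5 has no witness among its found-bugs.

False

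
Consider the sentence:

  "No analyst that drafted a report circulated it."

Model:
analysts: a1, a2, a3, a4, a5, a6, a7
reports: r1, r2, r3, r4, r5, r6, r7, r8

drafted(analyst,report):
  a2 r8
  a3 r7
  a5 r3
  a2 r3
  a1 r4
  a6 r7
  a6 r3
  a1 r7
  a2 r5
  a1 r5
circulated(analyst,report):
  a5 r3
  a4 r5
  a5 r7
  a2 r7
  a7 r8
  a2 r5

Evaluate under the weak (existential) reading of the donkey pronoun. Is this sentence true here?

"it" takes "a report" as antecedent — a donkey pronoun bound across the clause boundary.
Truth condition: for no (a,r) with drafted(a,r) does circulated(a,r) hold.
Restrictor pairs — does the scope hold? (a1,r4):fails  (a1,r5):fails  (a1,r7):fails  (a2,r3):fails  (a2,r5):holds  (a2,r8):fails  (a3,r7):fails  (a5,r3):holds  (a6,r3):fails  (a6,r7):fails
Scope holds for 2 pair(s), so the sentence is false.

False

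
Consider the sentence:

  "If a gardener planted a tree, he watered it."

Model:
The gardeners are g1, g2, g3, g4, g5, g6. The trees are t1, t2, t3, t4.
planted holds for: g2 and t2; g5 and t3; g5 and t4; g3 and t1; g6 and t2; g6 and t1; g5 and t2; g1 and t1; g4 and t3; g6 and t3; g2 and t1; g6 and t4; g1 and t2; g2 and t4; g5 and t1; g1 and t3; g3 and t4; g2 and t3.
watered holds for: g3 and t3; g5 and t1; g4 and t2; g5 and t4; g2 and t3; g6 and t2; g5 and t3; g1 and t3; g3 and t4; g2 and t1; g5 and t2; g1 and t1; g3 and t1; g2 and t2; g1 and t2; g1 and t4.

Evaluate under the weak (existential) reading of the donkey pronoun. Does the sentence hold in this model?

"it" takes "a tree" as antecedent — a donkey pronoun bound across the clause boundary.
Weak reading: every gardener g with some planted-tree has at least one planted-tree t such that watered(g,t).
Per gardener: g1:✓  g2:✓  g3:✓  g4:✗  g5:✓  g6:✓
g4 has no witness among its planted-trees.

False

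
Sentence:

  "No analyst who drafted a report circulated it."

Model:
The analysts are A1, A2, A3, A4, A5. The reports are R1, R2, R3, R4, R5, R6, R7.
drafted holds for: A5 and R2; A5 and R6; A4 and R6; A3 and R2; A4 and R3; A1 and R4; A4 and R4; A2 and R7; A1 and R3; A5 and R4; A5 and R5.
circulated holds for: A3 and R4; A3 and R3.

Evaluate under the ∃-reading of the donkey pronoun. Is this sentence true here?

True

"it" takes "a report" as antecedent — a donkey pronoun bound across the clause boundary.
Truth condition: for no (a,r) with drafted(a,r) does circulated(a,r) hold.
Restrictor pairs — does the scope hold? (A1,R3):fails  (A1,R4):fails  (A2,R7):fails  (A3,R2):fails  (A4,R3):fails  (A4,R4):fails  (A4,R6):fails  (A5,R2):fails  (A5,R4):fails  (A5,R5):fails  (A5,R6):fails
Scope holds for no restrictor pair, so the sentence is true.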